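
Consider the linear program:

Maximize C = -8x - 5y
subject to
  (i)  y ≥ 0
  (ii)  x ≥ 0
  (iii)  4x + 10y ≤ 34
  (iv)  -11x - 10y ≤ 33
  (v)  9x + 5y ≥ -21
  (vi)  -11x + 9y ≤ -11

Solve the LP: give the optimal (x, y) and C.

x = 1, y = 0, maximum C = -8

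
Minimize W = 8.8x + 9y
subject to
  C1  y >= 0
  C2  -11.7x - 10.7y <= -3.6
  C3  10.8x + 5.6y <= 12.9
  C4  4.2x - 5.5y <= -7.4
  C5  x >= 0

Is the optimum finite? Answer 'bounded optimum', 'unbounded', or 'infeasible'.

bounded optimum

Extreme points and W = 8.8x + 9y:
  (2951/8292, 2235/1382) → W = 366647/20730
  (0, 129/56) → W = 1161/56
  (0, 74/55) → W = 666/55
The feasible region has finitely many vertices and no improving ray; the minimum is 666/55 at (0, 74/55).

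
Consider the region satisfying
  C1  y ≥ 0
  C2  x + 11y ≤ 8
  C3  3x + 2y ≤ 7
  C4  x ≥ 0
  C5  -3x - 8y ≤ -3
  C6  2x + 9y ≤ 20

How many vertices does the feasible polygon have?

5

Intersecting each pair of boundary lines and keeping only the points that satisfy every inequality leaves:
  (7/3, 0)
  (1, 0)
  (61/31, 17/31)
  (0, 8/11)
  (0, 3/8)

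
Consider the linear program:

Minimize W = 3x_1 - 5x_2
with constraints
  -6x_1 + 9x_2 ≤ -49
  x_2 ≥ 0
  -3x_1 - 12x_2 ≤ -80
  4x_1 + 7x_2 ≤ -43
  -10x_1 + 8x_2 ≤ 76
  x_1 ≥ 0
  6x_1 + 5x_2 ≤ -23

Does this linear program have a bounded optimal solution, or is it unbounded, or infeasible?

infeasible

The boundaries x_1 = 0 and 6x_1 + 5x_2 = -23 meet at (0, -23/5), but that point violates -6x_1 + 9x_2 ≤ -49. Every candidate vertex is excluded by some other constraint, so the feasible region is empty.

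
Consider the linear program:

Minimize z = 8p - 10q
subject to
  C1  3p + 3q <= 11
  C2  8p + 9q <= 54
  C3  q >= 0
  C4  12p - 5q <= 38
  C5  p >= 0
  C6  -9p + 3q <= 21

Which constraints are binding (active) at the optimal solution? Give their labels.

C1 and C5

Extreme points and z = 8p - 10q:
  (169/51, 6/17) → z = 1172/51
  (0, 11/3) → z = -110/3
  (19/6, 0) → z = 76/3
  (0, 0) → z = 0

The minimum is at (0, 11/3). Substituting into each constraint, equality holds for C1 and C5; the remaining constraints have slack.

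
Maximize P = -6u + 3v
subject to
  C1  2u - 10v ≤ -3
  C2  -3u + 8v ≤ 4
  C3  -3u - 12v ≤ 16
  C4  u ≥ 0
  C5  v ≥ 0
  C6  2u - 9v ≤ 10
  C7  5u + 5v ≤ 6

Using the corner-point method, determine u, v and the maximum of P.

u = 0, v = 1/2, maximum P = 3/2

Vertices and P = -6u + 3v:
  (0, 3/10) → P = 9/10
  (3/4, 9/20) → P = -63/20
  (0, 1/2) → P = 3/2
  (28/55, 38/55) → P = -54/55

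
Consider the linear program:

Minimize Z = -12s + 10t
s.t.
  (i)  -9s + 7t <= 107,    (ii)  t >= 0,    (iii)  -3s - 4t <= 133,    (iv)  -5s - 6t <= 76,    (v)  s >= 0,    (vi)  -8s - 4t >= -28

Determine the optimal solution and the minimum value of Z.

Vertices and Z = -12s + 10t:
  (0, 0) → Z = 0
  (7/2, 0) → Z = -42
  (0, 7) → Z = 70

At the optimal vertex, t = 0 and -8s - 4t = -28.
Solving simultaneously gives s = 7/2, t = 0.

s = 7/2, t = 0, minimum Z = -42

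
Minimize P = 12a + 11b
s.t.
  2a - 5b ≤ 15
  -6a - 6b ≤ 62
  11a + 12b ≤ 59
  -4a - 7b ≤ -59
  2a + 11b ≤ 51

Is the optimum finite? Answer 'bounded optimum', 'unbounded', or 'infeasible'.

The boundaries 2a - 5b = 15 and -6a - 6b = 62 meet at (-110/21, -107/21), but that point violates -4a - 7b ≤ -59. Every candidate vertex is excluded by some other constraint, so the feasible region is empty.

infeasible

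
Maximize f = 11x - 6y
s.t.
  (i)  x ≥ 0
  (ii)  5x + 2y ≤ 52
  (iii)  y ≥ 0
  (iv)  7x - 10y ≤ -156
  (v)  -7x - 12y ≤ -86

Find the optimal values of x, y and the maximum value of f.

x = 13/4, y = 143/8, maximum f = -143/2

Vertices and f = 11x - 6y:
  (0, 26) → f = -156
  (0, 78/5) → f = -468/5
  (13/4, 143/8) → f = -143/2

The binding constraints are 5x + 2y = 52 and 7x - 10y = -156.
Solving simultaneously gives x = 13/4, y = 143/8.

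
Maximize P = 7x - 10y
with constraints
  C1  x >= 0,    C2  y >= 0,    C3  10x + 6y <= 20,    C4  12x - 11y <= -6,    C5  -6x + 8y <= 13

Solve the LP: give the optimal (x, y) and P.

x = 0, y = 6/11, maximum P = -60/11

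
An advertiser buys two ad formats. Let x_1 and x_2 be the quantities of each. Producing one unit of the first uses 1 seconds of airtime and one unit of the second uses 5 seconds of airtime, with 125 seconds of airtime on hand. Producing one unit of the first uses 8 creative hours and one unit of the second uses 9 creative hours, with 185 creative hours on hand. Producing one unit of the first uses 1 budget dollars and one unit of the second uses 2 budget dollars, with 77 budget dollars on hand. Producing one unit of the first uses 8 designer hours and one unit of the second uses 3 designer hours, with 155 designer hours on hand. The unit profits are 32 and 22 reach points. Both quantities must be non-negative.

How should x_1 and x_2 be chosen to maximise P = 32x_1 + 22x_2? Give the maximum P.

x_1 = 35/2, x_2 = 5, maximum P = 670

Corner points and P = 32x_1 + 22x_2:
  (0, 0) → P = 0
  (0, 185/9) → P = 4070/9
  (155/8, 0) → P = 620
  (35/2, 5) → P = 670

The binding constraints are 8x_1 + 9x_2 = 185 and 8x_1 + 3x_2 = 155.
Solving simultaneously gives x_1 = 35/2, x_2 = 5.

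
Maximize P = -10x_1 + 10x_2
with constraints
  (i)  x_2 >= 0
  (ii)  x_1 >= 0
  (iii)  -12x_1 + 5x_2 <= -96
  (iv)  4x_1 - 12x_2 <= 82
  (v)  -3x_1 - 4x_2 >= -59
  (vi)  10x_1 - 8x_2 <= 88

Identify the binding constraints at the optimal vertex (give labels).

Feasible corners and P = -10x_1 + 10x_2:
  (8, 0) → P = -80
  (44/5, 0) → P = -88
  (97/9, 20/3) → P = -370/9
  (103/8, 163/32) → P = -1245/16

The maximum is at (97/9, 20/3). Substituting into each constraint, equality holds for (iii) and (v); the remaining constraints have slack.

(iii) and (v)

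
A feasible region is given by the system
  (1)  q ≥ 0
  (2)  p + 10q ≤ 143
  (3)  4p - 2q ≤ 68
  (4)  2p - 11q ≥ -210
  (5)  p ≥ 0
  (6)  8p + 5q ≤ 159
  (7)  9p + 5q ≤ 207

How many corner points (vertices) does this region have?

5

The feasible vertices (each the meet of two boundaries and inside every other half-plane) are:
  (17, 0)
  (0, 0)
  (0, 143/10)
  (35/3, 197/15)
  (329/18, 23/9)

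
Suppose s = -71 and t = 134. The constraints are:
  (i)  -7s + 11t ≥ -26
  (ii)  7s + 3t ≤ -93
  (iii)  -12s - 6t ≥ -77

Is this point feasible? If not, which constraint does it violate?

feasible

(i): 1971 ≥ -26 ✓
(ii): -95 ≤ -93 ✓
(iii): 48 ≥ -77 ✓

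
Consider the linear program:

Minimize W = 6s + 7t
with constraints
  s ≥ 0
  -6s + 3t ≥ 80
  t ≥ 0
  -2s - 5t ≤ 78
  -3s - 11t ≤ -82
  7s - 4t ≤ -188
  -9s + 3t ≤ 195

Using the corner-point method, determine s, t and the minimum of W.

s = 0, t = 47, minimum W = 329

Corner points and W = 6s + 7t:
  (0, 47) → W = 329
  (0, 65) → W = 455
  (244/3, 568/3) → W = 5440/3
The feasible region is unbounded (it extends along (1, 3), (1, 2)), but W strictly increases along every unbounded feasible direction, so there is no improving ray and the minimum is attained at a vertex.

The optimum lies where s = 0 and 7s - 4t = -188.
Solving simultaneously gives s = 0, t = 47.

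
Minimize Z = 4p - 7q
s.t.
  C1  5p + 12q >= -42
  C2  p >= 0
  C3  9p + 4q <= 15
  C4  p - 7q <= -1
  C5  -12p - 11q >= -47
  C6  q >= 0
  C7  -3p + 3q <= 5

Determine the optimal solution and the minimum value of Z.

Corner points and Z = 4p - 7q:
  (0, 1/7) → Z = -1
  (0, 5/3) → Z = -35/3
  (101/67, 24/67) → Z = 236/67
  (25/39, 30/13) → Z = -530/39

p = 25/39, q = 30/13, minimum Z = -530/39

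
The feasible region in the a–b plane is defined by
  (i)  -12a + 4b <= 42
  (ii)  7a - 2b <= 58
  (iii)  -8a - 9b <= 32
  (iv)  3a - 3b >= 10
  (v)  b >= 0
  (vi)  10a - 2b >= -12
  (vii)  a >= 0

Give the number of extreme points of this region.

The feasible vertices (each the meet of two boundaries and inside every other half-plane) are:
  (154/15, 104/15)
  (58/7, 0)
  (10/3, 0)

3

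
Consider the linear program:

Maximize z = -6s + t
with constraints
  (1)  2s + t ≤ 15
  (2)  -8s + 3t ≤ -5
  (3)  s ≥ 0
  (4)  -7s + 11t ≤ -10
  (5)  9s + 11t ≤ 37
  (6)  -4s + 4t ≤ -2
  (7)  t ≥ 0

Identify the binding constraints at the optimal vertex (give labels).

(4) and (7)

Corner points and z = -6s + t:
  (47/16, 169/176) → z = -2933/176
  (10/7, 0) → z = -60/7
  (37/9, 0) → z = -74/3

The maximum is at (10/7, 0). Substituting into each constraint, equality holds for (4) and (7); the remaining constraints have slack.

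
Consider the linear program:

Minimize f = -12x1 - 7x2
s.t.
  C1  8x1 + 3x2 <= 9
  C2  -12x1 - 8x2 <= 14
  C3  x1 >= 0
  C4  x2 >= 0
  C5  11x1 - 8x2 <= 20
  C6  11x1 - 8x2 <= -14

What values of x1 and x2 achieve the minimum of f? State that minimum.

Corner points and f = -12x1 - 7x2:
  (0, 3) → f = -21
  (30/97, 211/97) → f = -1837/97
  (0, 7/4) → f = -49/4

The binding constraints are 8x1 + 3x2 = 9 and x1 = 0.
Solving simultaneously gives x1 = 0, x2 = 3.

x1 = 0, x2 = 3, minimum f = -21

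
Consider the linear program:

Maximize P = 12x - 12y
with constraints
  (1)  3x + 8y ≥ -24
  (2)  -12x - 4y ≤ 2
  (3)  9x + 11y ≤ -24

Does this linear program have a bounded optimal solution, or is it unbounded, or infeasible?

Vertices and P = 12x - 12y:
  (20/21, -47/14) → P = 362/7
  (24/13, -48/13) → P = 864/13
  (37/48, -45/16) → P = 43
The feasible region has finitely many vertices and no improving ray; the maximum is 864/13 at (24/13, -48/13).

bounded optimum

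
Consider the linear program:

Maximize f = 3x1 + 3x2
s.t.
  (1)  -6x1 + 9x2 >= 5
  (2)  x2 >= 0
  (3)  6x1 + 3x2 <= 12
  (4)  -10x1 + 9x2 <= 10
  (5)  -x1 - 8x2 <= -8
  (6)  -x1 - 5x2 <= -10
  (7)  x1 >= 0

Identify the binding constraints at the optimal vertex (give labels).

(3) and (4)

Vertices and f = 3x1 + 3x2:
  (13/14, 15/7) → f = 129/14
  (10/9, 16/9) → f = 26/3
  (40/59, 110/59) → f = 450/59

The maximum is at (13/14, 15/7). Substituting into each constraint, equality holds for (3) and (4); the remaining constraints have slack.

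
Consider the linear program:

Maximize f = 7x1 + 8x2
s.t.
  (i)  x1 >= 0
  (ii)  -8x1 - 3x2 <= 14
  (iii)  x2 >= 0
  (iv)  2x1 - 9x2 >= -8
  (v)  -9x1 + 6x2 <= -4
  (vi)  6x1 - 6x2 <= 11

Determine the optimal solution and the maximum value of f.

x1 = 7/2, x2 = 5/3, maximum f = 227/6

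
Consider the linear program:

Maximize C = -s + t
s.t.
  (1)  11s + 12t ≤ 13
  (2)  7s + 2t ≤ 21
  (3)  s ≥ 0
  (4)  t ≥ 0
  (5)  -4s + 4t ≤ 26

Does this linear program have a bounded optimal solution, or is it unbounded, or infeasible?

Vertices and C = -s + t:
  (0, 13/12) → C = 13/12
  (13/11, 0) → C = -13/11
  (0, 0) → C = 0
The feasible region has finitely many vertices and no improving ray; the maximum is 13/12 at (0, 13/12).

bounded optimum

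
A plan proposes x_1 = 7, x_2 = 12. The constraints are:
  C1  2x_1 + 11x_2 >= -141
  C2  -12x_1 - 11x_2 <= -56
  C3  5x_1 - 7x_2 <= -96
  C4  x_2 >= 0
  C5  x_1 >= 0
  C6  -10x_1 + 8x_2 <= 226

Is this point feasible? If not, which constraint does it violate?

Constraint C3: 5x_1 - 7x_2 = -49, which is not ≤ -96. All other constraints are satisfied.

not feasible — violates C3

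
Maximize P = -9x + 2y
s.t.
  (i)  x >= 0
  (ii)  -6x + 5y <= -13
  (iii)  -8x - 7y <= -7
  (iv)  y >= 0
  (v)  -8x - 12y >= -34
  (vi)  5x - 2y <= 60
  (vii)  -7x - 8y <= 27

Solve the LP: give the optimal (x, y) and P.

Vertices and P = -9x + 2y:
  (13/6, 0) → P = -39/2
  (163/56, 25/28) → P = -1367/56
  (17/4, 0) → P = -153/4

At the optimal vertex, -6x + 5y = -13 and y = 0.
Solving simultaneously gives x = 13/6, y = 0.

x = 13/6, y = 0, maximum P = -39/2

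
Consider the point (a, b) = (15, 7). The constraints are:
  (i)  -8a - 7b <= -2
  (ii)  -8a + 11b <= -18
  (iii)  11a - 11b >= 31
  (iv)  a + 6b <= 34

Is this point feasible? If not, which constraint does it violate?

not feasible — violates (iv)

Constraint (iv): a + 6b = 57, which is not ≤ 34. All other constraints are satisfied.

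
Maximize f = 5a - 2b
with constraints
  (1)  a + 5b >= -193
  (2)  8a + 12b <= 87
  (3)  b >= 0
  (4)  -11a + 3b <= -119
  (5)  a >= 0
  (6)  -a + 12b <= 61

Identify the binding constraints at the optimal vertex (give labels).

(2) and (3)

Corner points and f = 5a - 2b:
  (87/8, 0) → f = 435/8
  (563/52, 5/156) → f = 8435/156
  (119/11, 0) → f = 595/11

The maximum is at (87/8, 0). Substituting into each constraint, equality holds for (2) and (3); the remaining constraints have slack.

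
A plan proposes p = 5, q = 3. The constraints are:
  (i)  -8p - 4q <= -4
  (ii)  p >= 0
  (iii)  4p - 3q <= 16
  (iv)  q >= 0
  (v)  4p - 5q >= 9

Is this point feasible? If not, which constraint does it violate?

not feasible — violates (v)

Constraint (v): 4p - 5q = 5, which is not ≥ 9. All other constraints are satisfied.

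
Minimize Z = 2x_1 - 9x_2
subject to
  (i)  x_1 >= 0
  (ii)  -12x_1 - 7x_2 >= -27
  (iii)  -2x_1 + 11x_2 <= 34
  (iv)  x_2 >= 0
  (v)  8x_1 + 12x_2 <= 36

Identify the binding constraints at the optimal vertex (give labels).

Extreme points and Z = 2x_1 - 9x_2:
  (0, 0) → Z = 0
  (0, 3) → Z = -27
  (9/4, 0) → Z = 9/2
  (9/11, 27/11) → Z = -225/11

The minimum is at (0, 3). Substituting into each constraint, equality holds for (i) and (v); the remaining constraints have slack.

(i) and (v)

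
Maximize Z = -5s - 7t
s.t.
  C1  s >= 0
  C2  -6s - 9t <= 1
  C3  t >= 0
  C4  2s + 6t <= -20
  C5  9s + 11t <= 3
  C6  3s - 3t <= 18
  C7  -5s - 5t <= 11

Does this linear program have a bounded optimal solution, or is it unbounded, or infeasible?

infeasible

The boundaries s = 0 and t = 0 meet at (0, 0), but that point violates 2s + 6t ≤ -20. Every candidate vertex is excluded by some other constraint, so the feasible region is empty.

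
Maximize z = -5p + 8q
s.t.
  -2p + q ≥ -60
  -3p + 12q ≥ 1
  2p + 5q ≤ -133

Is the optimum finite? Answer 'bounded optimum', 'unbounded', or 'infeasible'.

unbounded

From the feasible point (-1601/39, -397/39), moving in the direction (-12, -3) keeps every constraint satisfied while z increases without bound.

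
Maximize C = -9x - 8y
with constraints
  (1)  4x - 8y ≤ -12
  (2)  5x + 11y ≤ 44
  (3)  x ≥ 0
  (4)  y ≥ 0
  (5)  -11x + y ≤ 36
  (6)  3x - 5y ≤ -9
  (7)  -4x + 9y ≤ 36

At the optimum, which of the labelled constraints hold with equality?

Vertices and C = -9x - 8y:
  (0, 4) → C = -32
  (121/58, 177/58) → C = -2505/58
  (0, 9/5) → C = -72/5

The maximum is at (0, 9/5). Substituting into each constraint, equality holds for (3) and (6); the remaining constraints have slack.

(3) and (6)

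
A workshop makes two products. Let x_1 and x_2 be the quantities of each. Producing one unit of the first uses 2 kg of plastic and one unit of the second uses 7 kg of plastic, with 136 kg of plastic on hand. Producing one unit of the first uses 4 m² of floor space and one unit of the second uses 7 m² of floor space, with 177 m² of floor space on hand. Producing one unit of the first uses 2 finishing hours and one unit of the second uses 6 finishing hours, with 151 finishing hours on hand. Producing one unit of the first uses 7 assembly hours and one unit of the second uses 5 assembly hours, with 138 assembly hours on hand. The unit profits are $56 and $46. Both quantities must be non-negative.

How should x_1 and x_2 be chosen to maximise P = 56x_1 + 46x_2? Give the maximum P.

x_1 = 22/3, x_2 = 52/3, maximum P = 1208

Extreme points and P = 56x_1 + 46x_2:
  (0, 0) → P = 0
  (0, 136/7) → P = 6256/7
  (138/7, 0) → P = 1104
  (22/3, 52/3) → P = 1208

The binding constraints are 2x_1 + 7x_2 = 136 and 7x_1 + 5x_2 = 138.
Solving simultaneously gives x_1 = 22/3, x_2 = 52/3.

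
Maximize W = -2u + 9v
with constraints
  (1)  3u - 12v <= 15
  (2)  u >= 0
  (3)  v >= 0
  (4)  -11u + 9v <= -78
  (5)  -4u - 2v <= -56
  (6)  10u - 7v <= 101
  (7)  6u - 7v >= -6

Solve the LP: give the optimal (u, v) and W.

u = 107/4, v = 333/14, maximum W = 1124/7

Corner points and W = -2u + 9v:
  (330/29, 152/29) → W = 708/29
  (600/23, 534/23) → W = 3606/23
  (99/8, 13/4) → W = 9/2
  (107/4, 333/14) → W = 1124/7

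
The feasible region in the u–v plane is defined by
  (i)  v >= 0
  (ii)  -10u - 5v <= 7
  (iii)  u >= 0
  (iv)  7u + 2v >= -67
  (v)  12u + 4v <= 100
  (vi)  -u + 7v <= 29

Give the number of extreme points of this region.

Intersecting each pair of boundary lines and keeping only the points that satisfy every inequality leaves:
  (0, 0)
  (25/3, 0)
  (0, 29/7)
  (73/11, 56/11)

4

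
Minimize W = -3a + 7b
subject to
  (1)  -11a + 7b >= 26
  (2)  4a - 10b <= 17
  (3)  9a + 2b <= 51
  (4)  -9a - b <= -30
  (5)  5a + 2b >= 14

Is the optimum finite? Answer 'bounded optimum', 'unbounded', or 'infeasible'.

bounded optimum

Corner points and W = -3a + 7b:
  (61/17, 159/17) → W = 930/17
  (92/37, 282/37) → W = 1698/37
  (1, 21) → W = 144
The feasible region has finitely many vertices and no improving ray; the minimum is 1698/37 at (92/37, 282/37).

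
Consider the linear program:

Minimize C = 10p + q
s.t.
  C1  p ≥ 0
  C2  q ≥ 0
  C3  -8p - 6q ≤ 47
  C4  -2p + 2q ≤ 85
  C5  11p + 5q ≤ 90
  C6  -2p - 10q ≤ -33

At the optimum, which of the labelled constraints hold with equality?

C1 and C6

Feasible corners and C = 10p + q:
  (0, 18) → C = 18
  (0, 33/10) → C = 33/10
  (147/20, 183/100) → C = 7533/100

The minimum is at (0, 33/10). Substituting into each constraint, equality holds for C1 and C6; the remaining constraints have slack.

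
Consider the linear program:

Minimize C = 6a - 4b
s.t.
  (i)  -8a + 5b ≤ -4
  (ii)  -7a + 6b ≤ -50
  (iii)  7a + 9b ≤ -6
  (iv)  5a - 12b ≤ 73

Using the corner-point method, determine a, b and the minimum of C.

a = 3, b = -29/6, minimum C = 112/3

Feasible corners and C = 6a - 4b:
  (138/35, -56/15) → C = 4052/105
  (3, -29/6) → C = 112/3
  (195/43, -541/129) → C = 5674/129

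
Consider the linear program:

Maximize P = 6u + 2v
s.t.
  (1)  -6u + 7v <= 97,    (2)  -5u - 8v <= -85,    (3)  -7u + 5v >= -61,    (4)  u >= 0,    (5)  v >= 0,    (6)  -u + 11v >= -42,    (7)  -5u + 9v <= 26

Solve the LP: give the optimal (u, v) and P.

Corner points and P = 6u + 2v:
  (913/81, 290/81) → P = 6058/81
  (557/85, 111/17) → P = 4452/85
  (679/38, 487/38) → P = 2524/19

u = 679/38, v = 487/38, maximum P = 2524/19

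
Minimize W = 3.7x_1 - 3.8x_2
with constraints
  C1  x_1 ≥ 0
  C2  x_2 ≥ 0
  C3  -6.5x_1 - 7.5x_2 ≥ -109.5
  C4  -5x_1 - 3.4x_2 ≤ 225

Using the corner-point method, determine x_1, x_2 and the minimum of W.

x_1 = 0, x_2 = 14.6, minimum W = -55.48

Vertices and W = 3.7x_1 - 3.8x_2:
  (0, 0) → W = 0
  (0, 73/5) → W = -1387/25
  (219/13, 0) → W = 8103/130

The optimum lies where x_1 = 0 and -6.5x_1 - 7.5x_2 = -109.5.
Solving simultaneously gives x_1 = 0, x_2 = 73/5.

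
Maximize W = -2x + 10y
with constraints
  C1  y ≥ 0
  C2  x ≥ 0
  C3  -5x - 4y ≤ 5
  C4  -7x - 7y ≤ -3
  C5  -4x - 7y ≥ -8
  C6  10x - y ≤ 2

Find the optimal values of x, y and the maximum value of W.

Corner points and W = -2x + 10y:
  (0, 3/7) → W = 30/7
  (0, 8/7) → W = 80/7
  (17/77, 16/77) → W = 18/11
  (11/37, 36/37) → W = 338/37

At the optimal vertex, x = 0 and -4x - 7y = -8.
Solving simultaneously gives x = 0, y = 8/7.

x = 0, y = 8/7, maximum W = 80/7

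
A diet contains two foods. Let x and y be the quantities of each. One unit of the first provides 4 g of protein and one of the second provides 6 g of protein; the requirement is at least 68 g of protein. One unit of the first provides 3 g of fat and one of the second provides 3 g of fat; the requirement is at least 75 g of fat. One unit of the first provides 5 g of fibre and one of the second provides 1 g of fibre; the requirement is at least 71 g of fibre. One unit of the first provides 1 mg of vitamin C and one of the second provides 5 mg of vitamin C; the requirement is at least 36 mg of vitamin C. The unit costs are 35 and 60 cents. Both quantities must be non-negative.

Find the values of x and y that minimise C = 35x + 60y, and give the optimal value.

Feasible corners and C = 35x + 60y:
  (0, 71) → C = 4260
  (36, 0) → C = 1260
  (23/2, 27/2) → C = 2425/2
  (89/4, 11/4) → C = 3775/4
The feasible region is unbounded (it extends along (0, 1), (1, 0)), but C strictly increases along every unbounded feasible direction, so there is no improving ray and the minimum is attained at a vertex.

x = 89/4, y = 11/4, minimum C = 3775/4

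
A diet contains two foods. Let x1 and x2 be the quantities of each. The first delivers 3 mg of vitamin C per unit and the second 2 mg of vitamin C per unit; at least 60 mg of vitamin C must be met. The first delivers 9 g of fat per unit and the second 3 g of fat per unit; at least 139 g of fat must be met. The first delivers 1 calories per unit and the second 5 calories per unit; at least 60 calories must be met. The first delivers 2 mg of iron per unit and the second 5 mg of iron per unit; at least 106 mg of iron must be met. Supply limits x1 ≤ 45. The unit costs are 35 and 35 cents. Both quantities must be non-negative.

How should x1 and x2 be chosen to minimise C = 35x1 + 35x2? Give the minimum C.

Extreme points and C = 35x1 + 35x2:
  (0, 139/3) → C = 4865/3
  (29/3, 52/3) → C = 945
  (45, 16/5) → C = 1687
The feasible region is unbounded (it extends along (0, 1)), but C strictly increases along every unbounded feasible direction, so there is no improving ray and the minimum is attained at a vertex.

The optimum lies where 9x1 + 3x2 = 139 and 2x1 + 5x2 = 106.
Solving simultaneously gives x1 = 29/3, x2 = 52/3.

x1 = 29/3, x2 = 52/3, minimum C = 945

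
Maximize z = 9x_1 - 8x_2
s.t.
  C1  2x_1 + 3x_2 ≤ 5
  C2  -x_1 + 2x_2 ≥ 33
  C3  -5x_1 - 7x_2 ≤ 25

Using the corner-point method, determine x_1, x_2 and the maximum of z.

x_1 = -89/7, x_2 = 71/7, maximum z = -1369/7

At the optimal vertex, 2x_1 + 3x_2 = 5 and -x_1 + 2x_2 = 33.
Solving simultaneously gives x_1 = -89/7, x_2 = 71/7.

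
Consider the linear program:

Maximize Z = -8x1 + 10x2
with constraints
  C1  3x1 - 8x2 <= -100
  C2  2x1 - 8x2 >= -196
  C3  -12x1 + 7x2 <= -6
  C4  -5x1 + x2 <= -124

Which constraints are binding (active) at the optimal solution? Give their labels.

Vertices and Z = -8x1 + 10x2:
  (96, 97/2) → Z = -283
  (1092/37, 872/37) → Z = -16/37
  (594/19, 614/19) → Z = 1388/19

The maximum is at (594/19, 614/19). Substituting into each constraint, equality holds for C2 and C4; the remaining constraints have slack.

C2 and C4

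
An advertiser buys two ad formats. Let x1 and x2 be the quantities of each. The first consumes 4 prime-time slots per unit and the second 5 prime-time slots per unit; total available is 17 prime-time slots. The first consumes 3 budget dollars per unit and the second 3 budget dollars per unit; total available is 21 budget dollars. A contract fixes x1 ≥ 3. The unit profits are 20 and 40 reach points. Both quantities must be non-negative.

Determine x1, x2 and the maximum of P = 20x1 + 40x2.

Corner points and P = 20x1 + 40x2:
  (17/4, 0) → P = 85
  (3, 0) → P = 60
  (3, 1) → P = 100

At the optimal vertex, 4x1 + 5x2 = 17 and x1 = 3.
Solving simultaneously gives x1 = 3, x2 = 1.

x1 = 3, x2 = 1, maximum P = 100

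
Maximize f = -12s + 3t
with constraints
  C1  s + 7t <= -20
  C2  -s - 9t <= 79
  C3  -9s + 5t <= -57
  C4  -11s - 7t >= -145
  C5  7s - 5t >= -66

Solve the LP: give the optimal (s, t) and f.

s = 59/43, t = -384/43, maximum f = -1860/43

At the optimal vertex, -s - 9t = 79 and -9s + 5t = -57.
Solving simultaneously gives s = 59/43, t = -384/43.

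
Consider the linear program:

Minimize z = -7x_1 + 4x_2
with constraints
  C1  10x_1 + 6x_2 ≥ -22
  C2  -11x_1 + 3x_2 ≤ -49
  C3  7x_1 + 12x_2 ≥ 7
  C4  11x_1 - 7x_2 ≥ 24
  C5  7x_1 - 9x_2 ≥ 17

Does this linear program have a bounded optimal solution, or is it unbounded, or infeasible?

From the feasible point (203/51, -266/153), moving in the direction (12, -7) keeps every constraint satisfied while z decreases without bound.

unbounded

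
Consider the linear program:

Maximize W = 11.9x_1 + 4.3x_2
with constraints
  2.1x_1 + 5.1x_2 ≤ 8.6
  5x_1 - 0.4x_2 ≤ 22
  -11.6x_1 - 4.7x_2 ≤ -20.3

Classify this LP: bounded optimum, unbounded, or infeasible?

Corner points and W = 11.9x_1 + 4.3x_2:
  (5782/1317, -160/1317) → W = 340589/6585
  (6311/4929, 5713/4929) → W = 498334/24645
  (5576/1407, -7685/1407) → W = 333089/14070
The feasible region has finitely many vertices and no improving ray; the maximum is 340589/6585 at (5782/1317, -160/1317).

bounded optimum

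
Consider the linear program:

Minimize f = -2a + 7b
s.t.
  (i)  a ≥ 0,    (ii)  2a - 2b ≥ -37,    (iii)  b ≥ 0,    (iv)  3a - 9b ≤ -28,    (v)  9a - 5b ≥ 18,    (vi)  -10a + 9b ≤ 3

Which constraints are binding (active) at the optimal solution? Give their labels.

Vertices and f = -2a + 7b:
  (327/2, 182) → f = 947
  (151/33, 51/11) → f = 769/33
  (177/31, 207/31) → f = 1095/31
The feasible region is unbounded (it extends along (3, 1), (1, 1)), but f strictly increases along every unbounded feasible direction, so there is no improving ray and the minimum is attained at a vertex.

The minimum is at (151/33, 51/11). Substituting into each constraint, equality holds for (iv) and (v); the remaining constraints have slack.

(iv) and (v)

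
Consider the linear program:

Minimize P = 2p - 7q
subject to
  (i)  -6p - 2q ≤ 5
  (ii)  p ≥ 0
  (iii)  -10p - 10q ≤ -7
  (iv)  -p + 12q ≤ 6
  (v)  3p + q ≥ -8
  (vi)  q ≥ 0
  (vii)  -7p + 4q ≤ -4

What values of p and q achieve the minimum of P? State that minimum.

Extreme points and P = 2p - 7q:
  (7/10, 0) → P = 7/5
  (34/55, 9/110) → P = 73/110
  (9/10, 23/40) → P = -89/40
The feasible region is unbounded (it extends along (12, 1), (1, 0)), but P strictly increases along every unbounded feasible direction, so there is no improving ray and the minimum is attained at a vertex.

The binding constraints are -p + 12q = 6 and -7p + 4q = -4.
Solving simultaneously gives p = 9/10, q = 23/40.

p = 9/10, q = 23/40, minimum P = -89/40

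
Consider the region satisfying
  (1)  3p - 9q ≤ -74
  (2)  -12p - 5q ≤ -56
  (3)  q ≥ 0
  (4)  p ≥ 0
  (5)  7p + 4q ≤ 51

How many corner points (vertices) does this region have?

4

Of the 10 pairwise boundary intersections, those satisfying every inequality are:
  (134/123, 352/41)
  (163/75, 671/75)
  (0, 56/5)
  (0, 51/4)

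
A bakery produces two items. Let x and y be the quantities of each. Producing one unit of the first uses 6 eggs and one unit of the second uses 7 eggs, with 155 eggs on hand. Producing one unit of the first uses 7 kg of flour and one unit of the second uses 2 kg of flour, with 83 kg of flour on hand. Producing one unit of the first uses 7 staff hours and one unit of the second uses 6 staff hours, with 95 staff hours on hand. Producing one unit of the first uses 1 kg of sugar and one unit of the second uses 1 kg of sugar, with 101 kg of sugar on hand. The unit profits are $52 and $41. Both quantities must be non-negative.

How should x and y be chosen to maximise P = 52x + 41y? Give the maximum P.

Vertices and P = 52x + 41y:
  (0, 0) → P = 0
  (0, 95/6) → P = 3895/6
  (83/7, 0) → P = 4316/7
  (11, 3) → P = 695

x = 11, y = 3, maximum P = 695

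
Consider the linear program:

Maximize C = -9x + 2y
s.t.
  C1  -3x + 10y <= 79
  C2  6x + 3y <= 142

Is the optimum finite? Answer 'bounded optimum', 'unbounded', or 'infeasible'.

From the feasible point (1183/69, 300/23), moving in the direction (-10, -3) keeps every constraint satisfied while C increases without bound.

unbounded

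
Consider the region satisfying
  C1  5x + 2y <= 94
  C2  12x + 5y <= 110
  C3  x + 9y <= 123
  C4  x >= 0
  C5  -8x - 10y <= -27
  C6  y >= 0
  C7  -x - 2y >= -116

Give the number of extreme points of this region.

Of the 21 pairwise boundary intersections, those satisfying every inequality are:
  (375/103, 1366/103)
  (55/6, 0)
  (0, 41/3)
  (0, 27/10)
  (27/8, 0)

5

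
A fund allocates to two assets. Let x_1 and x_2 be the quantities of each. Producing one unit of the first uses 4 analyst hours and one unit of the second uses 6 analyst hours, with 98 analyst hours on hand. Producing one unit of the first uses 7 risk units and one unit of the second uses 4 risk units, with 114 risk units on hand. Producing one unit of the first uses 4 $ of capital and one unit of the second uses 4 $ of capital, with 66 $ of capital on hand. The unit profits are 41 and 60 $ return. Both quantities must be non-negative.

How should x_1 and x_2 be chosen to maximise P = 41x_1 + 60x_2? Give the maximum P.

Corner points and P = 41x_1 + 60x_2:
  (0, 0) → P = 0
  (0, 49/3) → P = 980
  (114/7, 0) → P = 4674/7
  (1/2, 16) → P = 1961/2
  (16, 1/2) → P = 686

At the optimal vertex, 4x_1 + 6x_2 = 98 and 4x_1 + 4x_2 = 66.
Solving simultaneously gives x_1 = 1/2, x_2 = 16.

x_1 = 1/2, x_2 = 16, maximum P = 1961/2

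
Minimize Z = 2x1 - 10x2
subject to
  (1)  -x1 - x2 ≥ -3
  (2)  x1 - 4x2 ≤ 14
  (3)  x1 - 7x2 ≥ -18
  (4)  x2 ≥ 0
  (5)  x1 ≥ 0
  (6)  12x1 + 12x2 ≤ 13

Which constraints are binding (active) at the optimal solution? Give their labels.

Vertices and Z = 2x1 - 10x2:
  (0, 0) → Z = 0
  (13/12, 0) → Z = 13/6
  (0, 13/12) → Z = -65/6

The minimum is at (0, 13/12). Substituting into each constraint, equality holds for (5) and (6); the remaining constraints have slack.

(5) and (6)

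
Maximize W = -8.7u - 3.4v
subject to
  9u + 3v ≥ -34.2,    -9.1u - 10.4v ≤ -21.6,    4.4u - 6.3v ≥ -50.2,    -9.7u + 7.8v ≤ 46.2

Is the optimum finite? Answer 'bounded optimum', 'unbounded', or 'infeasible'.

Feasible corners and W = -8.7u - 3.4v:
  (-1200/661, 31497/8593) → W = 143151/42965
  (3350/893, 28366/2679) → W = -919397/13395
The feasible region has finitely many vertices and no improving ray; the maximum is 143151/42965 at (-1200/661, 31497/8593).

bounded optimum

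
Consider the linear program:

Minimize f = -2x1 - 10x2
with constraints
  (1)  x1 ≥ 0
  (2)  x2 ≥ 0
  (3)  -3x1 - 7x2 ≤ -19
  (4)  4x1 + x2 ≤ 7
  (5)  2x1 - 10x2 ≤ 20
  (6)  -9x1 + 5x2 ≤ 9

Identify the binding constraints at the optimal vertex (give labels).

(4) and (6)

Corner points and f = -2x1 - 10x2:
  (6/5, 11/5) → f = -122/5
  (16/39, 33/13) → f = -1022/39
  (26/29, 99/29) → f = -1042/29

The minimum is at (26/29, 99/29). Substituting into each constraint, equality holds for (4) and (6); the remaining constraints have slack.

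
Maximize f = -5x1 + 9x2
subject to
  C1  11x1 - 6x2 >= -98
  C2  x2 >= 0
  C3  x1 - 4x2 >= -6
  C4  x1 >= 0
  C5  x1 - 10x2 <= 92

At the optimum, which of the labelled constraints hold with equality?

Vertices and f = -5x1 + 9x2:
  (0, 0) → f = 0
  (92, 0) → f = -460
  (0, 3/2) → f = 27/2
The feasible region is unbounded (it extends along (10, 1), (4, 1)), but f strictly decreases along every unbounded feasible direction, so there is no improving ray and the maximum is attained at a vertex.

The maximum is at (0, 3/2). Substituting into each constraint, equality holds for C3 and C4; the remaining constraints have slack.

C3 and C4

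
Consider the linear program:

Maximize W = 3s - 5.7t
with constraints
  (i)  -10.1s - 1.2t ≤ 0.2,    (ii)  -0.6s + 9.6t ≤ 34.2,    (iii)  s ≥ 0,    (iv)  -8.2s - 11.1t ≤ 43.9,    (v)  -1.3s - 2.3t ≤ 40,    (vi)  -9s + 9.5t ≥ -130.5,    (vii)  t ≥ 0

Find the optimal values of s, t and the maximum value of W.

s = 14.5, t = 0, maximum W = 43.5

Extreme points and W = 3s - 5.7t:
  (0, 57/16) → W = -3249/160
  (5259/269, 1287/269) → W = 84411/2690
  (0, 0) → W = 0
  (29/2, 0) → W = 87/2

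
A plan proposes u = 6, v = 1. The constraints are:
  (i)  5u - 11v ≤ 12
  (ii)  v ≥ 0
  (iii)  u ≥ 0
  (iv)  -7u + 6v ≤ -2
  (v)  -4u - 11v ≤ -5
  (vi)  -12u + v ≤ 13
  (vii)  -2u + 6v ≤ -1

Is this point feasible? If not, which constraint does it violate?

not feasible — violates (i)

Constraint (i): 5u - 11v = 19, which is not ≤ 12. All other constraints are satisfied.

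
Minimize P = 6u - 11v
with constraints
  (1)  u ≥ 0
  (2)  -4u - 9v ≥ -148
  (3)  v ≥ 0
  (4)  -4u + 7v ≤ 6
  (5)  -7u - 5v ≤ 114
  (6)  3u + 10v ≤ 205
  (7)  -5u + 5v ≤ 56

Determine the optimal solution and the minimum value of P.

Vertices and P = 6u - 11v:
  (0, 0) → P = 0
  (0, 6/7) → P = -66/7
  (37, 0) → P = 222
  (491/32, 77/8) → P = -221/16

The optimum lies where -4u - 9v = -148 and -4u + 7v = 6.
Solving simultaneously gives u = 491/32, v = 77/8.

u = 491/32, v = 77/8, minimum P = -221/16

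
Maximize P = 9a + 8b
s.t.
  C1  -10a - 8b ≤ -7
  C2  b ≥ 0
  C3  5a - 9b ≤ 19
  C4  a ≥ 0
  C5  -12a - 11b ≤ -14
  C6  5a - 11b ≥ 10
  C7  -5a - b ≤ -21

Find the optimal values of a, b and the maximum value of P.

a = 119/10, b = 9/2, maximum P = 1431/10

Feasible corners and P = 9a + 8b:
  (119/10, 9/2) → P = 1431/10
  (104/25, 1/5) → P = 976/25
  (241/60, 11/12) → P = 2609/60

The binding constraints are 5a - 9b = 19 and 5a - 11b = 10.
Solving simultaneously gives a = 119/10, b = 9/2.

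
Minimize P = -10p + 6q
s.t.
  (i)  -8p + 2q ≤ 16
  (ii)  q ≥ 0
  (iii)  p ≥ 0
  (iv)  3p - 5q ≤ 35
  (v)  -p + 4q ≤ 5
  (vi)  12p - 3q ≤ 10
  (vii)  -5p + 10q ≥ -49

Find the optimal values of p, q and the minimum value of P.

Corner points and P = -10p + 6q:
  (0, 0) → P = 0
  (5/6, 0) → P = -25/3
  (0, 5/4) → P = 15/2
  (11/9, 14/9) → P = -26/9

p = 5/6, q = 0, minimum P = -25/3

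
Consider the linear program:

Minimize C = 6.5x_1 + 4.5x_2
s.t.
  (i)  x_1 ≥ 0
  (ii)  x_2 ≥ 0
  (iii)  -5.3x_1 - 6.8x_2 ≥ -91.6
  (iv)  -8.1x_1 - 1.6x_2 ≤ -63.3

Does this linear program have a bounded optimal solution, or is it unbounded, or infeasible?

bounded optimum

Corner points and C = 6.5x_1 + 4.5x_2:
  (916/53, 0) → C = 5954/53
  (211/27, 0) → C = 2743/54
  (7097/1165, 40647/4660) → C = 734867/9320
The feasible region has finitely many vertices and no improving ray; the minimum is 2743/54 at (211/27, 0).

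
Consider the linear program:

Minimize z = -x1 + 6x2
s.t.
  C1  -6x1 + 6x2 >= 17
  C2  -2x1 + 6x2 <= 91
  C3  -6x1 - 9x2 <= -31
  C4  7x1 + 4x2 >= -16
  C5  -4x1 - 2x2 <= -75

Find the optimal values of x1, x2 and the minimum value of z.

x1 = 104/9, x2 = 259/18, minimum z = 673/9

Vertices and z = -x1 + 6x2:
  (37/2, 64/3) → z = 219/2
  (104/9, 259/18) → z = 673/9
  (67/7, 257/14) → z = 704/7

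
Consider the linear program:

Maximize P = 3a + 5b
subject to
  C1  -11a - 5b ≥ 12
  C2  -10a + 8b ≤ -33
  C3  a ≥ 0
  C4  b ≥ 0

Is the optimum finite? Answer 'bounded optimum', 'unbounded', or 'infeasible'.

infeasible

The boundaries -11a - 5b = 12 and -10a + 8b = -33 meet at (1/2, -7/2), but that point violates b ≥ 0. Every candidate vertex is excluded by some other constraint, so the feasible region is empty.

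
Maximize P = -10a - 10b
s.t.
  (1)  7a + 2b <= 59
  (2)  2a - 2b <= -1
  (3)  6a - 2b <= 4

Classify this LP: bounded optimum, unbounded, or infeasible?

unbounded

From the feasible point (63/13, 163/13), moving in the direction (-2, -2) keeps every constraint satisfied while P increases without bound.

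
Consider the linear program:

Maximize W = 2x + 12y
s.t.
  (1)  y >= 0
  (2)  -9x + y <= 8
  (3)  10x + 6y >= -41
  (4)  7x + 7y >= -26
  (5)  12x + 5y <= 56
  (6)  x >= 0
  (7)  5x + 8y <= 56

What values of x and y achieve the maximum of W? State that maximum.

Corner points and W = 2x + 12y:
  (14/3, 0) → W = 28/3
  (0, 0) → W = 0
  (168/71, 392/71) → W = 5040/71
  (0, 7) → W = 84

x = 0, y = 7, maximum W = 84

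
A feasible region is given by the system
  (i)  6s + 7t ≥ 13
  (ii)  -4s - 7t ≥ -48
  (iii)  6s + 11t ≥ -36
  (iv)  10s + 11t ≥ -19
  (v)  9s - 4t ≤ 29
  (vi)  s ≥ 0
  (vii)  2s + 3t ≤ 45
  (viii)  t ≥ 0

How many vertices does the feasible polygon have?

5

Of the 28 pairwise boundary intersections, those satisfying every inequality are:
  (0, 13/7)
  (13/6, 0)
  (5, 4)
  (0, 48/7)
  (29/9, 0)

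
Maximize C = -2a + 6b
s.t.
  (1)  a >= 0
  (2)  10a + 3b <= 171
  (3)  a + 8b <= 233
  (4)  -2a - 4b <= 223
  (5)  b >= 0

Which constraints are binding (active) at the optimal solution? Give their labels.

Vertices and C = -2a + 6b:
  (0, 233/8) → C = 699/4
  (0, 0) → C = 0
  (669/77, 2159/77) → C = 1056/7
  (171/10, 0) → C = -171/5

The maximum is at (0, 233/8). Substituting into each constraint, equality holds for (1) and (3); the remaining constraints have slack.

(1) and (3)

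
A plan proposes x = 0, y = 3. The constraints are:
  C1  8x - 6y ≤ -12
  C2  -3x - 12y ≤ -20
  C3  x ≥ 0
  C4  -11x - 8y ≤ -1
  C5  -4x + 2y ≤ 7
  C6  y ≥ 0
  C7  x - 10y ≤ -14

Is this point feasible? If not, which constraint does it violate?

feasible

C1: -18 ≤ -12 ✓
C2: -36 ≤ -20 ✓
C3: 0 ≥ 0 ✓
C4: -24 ≤ -1 ✓
C5: 6 ≤ 7 ✓
C6: 3 ≥ 0 ✓
C7: -30 ≤ -14 ✓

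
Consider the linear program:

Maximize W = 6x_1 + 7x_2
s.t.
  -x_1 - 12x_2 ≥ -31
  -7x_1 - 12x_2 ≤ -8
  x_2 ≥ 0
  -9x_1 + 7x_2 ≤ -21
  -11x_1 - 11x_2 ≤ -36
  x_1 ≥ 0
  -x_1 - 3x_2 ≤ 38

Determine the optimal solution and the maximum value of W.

Feasible corners and W = 6x_1 + 7x_2:
  (31, 0) → W = 186
  (469/115, 258/115) → W = 924/23
  (36/11, 0) → W = 216/11
  (483/176, 93/176) → W = 3549/176

The binding constraints are -x_1 - 12x_2 = -31 and x_2 = 0.
Solving simultaneously gives x_1 = 31, x_2 = 0.

x_1 = 31, x_2 = 0, maximum W = 186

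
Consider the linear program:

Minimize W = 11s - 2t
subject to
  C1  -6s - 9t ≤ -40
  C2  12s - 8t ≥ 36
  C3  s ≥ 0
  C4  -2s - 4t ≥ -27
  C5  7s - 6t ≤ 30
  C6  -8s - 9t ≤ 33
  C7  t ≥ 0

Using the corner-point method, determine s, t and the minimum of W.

s = 161/39, t = 22/13, minimum W = 1639/39

Extreme points and W = 11s - 2t:
  (161/39, 22/13) → W = 1639/39
  (170/33, 100/99) → W = 5410/99
  (45/8, 63/16) → W = 54
  (141/20, 129/40) → W = 711/10

At the optimal vertex, -6s - 9t = -40 and 12s - 8t = 36.
Solving simultaneously gives s = 161/39, t = 22/13.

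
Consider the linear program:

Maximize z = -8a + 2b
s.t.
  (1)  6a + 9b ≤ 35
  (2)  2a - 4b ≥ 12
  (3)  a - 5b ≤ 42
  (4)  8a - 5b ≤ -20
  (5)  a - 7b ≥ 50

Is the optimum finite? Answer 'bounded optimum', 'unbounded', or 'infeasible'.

Feasible corners and z = -8a + 2b:
  (-18, -12) → z = 120
  (-58/5, -44/5) → z = 376/5
  (-62/7, -356/35) → z = 1768/35
  (-130/17, -140/17) → z = 760/17
The feasible region has finitely many vertices and no improving ray; the maximum is 120 at (-18, -12).

bounded optimum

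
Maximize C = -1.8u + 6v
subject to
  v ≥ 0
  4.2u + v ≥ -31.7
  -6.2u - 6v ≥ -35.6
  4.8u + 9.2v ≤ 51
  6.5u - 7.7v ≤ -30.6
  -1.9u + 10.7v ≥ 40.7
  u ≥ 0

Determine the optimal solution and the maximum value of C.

Corner points and C = -1.8u + 6v:
  (269/353, 3633/706) → C = 52074/1765
  (4526/4337, 21056/4337) → C = 590946/21685
  (0, 255/46) → C = 765/23
  (0, 306/77) → C = 1836/77

u = 0, v = 255/46, maximum C = 765/23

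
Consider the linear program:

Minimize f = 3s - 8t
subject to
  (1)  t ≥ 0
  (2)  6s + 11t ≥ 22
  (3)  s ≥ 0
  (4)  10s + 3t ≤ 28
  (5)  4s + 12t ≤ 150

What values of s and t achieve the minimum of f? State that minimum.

s = 0, t = 28/3, minimum f = -224/3

Corner points and f = 3s - 8t:
  (0, 2) → f = -16
  (121/46, 13/23) → f = 155/46
  (0, 28/3) → f = -224/3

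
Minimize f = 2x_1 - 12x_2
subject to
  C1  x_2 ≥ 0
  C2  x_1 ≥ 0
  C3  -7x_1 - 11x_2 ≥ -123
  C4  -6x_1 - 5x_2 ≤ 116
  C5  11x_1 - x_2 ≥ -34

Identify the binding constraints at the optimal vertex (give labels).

Extreme points and f = 2x_1 - 12x_2:
  (0, 0) → f = 0
  (123/7, 0) → f = 246/7
  (0, 123/11) → f = -1476/11

The minimum is at (0, 123/11). Substituting into each constraint, equality holds for C2 and C3; the remaining constraints have slack.

C2 and C3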